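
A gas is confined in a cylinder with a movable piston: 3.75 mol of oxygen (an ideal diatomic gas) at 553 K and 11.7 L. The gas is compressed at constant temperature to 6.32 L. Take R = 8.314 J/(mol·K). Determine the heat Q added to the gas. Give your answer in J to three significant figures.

Isothermal ⇒ ΔU = 0, so Q = W = nRT ln(V₂/V₁).
Q = (3.75)(8.314)(553) ln(6.32/11.7) = 17241 × -0.6159 = -10618 J.

Q ≈ -10600 J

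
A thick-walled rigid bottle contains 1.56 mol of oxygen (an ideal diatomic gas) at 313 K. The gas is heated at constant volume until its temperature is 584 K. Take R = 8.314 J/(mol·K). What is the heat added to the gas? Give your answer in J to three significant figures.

Q ≈ 8790 J

Constant volume ⇒ W = 0, so Q = ΔU = nCᵥΔT with Cᵥ = 5R/2 = 20.79 J/(mol·K).
ΔU = (1.56)(20.79)(584 − 313) = 8787 J.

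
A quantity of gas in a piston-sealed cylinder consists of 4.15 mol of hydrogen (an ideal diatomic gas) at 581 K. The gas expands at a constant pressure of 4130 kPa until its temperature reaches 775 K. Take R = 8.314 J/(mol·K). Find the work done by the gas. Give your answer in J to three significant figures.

W ≈ 6690 J

Isobaric: W = P ΔV = nR ΔT.
W = (4.15)(8.314)(775 − 581) = 6694 J.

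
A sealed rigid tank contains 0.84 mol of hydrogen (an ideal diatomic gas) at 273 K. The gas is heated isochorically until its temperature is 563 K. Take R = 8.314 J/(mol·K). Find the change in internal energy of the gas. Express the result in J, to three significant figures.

ΔU ≈ 5060 J

Constant volume ⇒ W = 0, so Q = ΔU = nCᵥΔT with Cᵥ = 5R/2 = 20.79 J/(mol·K).
ΔU = (0.84)(20.79)(563 − 273) = 5063 J.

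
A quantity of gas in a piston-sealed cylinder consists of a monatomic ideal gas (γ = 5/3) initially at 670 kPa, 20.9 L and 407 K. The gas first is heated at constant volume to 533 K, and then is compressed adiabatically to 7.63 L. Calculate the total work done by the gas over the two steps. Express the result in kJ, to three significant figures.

Step 1 (isochoric): W = 0 (constant volume).
After step 1: P = 877.4 kPa (V unchanged).
Step 2 (adiabatic): W = (P₁V₁ − P₂V₂)/(γ−1) = (18338 − 35901)/0.667 = -26344 J.
W_total = 0 − 26344 = -26344 J.

W_total ≈ -26.3 kJ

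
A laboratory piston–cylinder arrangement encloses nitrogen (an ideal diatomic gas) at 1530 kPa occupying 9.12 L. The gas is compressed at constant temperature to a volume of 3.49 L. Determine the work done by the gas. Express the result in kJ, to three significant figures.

Isothermal: W = nRT ln(V₂/V₁) = P₁V₁ ln(V₂/V₁).
P₁V₁ = (1530 kPa)(9.12 L) = 13954 J.
W = 13954 × ln(3.49/9.12) = 13954 × -0.9606
W_by_gas = -13403 J.

W ≈ -13.4 kJ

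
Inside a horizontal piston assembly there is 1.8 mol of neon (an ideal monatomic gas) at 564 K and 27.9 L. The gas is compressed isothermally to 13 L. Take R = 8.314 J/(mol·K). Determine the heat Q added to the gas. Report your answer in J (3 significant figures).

Isothermal ⇒ ΔU = 0, so Q = W = nRT ln(V₂/V₁).
Q = (1.8)(8.314)(564) ln(13/27.9) = 8440 × -0.7637 = -6446 J.

Q ≈ -6450 J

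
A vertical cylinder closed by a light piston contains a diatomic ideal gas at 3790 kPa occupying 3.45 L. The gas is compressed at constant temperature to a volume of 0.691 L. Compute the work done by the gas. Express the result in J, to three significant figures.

Isothermal: W = nRT ln(V₂/V₁) = P₁V₁ ln(V₂/V₁).
P₁V₁ = (3790 kPa)(3.45 L) = 13076 J.
W = 13076 × ln(0.691/3.45) = 13076 × -1.608
W_by_gas = -21025 J.

W ≈ -21000 J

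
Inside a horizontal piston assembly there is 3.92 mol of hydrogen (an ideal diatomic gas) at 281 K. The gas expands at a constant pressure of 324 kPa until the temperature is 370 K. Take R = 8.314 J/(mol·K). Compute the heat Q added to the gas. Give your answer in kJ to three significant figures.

Q ≈ 10.2 kJ

Isobaric: W = nRΔT = (3.92)(8.314)(89) = 2901 J.
ΔU = nCᵥΔT with Cᵥ = 5R/2: ΔU = (3.92)(20.79)(89) = 7251 J.
Q = ΔU + W = 7251 + 2901 = 10152 J.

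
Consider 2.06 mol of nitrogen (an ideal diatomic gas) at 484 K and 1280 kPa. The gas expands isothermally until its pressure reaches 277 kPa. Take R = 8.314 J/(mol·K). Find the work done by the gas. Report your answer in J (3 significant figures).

W ≈ 12700 J

Isothermal process: W = nRT ln(V₂/V₁) = nRT ln(P₁/P₂).
W = (2.06)(8.314)(484) × ln(1280/277)
  = 8289 × ln(4.621) = 8289 × 1.531
W_by_gas = 12688 J.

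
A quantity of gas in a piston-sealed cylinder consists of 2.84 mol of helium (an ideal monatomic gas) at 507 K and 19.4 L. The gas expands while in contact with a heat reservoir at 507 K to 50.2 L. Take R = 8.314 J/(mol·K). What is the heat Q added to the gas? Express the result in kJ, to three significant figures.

Isothermal ⇒ ΔU = 0, so Q = W = nRT ln(V₂/V₁).
Q = (2.84)(8.314)(507) ln(50.2/19.4) = 11971 × 0.9507 = 11381 J.

Q ≈ 11.4 kJ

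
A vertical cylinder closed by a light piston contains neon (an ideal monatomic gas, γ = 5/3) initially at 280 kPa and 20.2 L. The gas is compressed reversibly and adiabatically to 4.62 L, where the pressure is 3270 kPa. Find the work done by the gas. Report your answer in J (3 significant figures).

W ≈ -14200 J

Adiabatic: W = (P₁V₁ − P₂V₂)/(γ − 1) with γ = 5/3.
P₁V₁ = 5656 J, P₂V₂ = 15107 J.
W = (5656 − 15107) / 0.6667 = -14177 J.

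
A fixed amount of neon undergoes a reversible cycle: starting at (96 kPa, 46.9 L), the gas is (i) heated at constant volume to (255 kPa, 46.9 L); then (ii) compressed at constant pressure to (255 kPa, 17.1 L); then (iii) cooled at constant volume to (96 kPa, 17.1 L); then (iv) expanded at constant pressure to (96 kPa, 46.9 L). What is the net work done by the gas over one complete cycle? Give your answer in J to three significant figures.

W_net ≈ -4740 J

Constant-volume legs do no work.
W(ii) = (255)(17.1 − 46.9) = -7599 J; W(iv) = (96)(46.9 − 17.1) = 2861 J.
W_net = -7599 + 2861 = -4738 J (the counter-clockwise enclosed area).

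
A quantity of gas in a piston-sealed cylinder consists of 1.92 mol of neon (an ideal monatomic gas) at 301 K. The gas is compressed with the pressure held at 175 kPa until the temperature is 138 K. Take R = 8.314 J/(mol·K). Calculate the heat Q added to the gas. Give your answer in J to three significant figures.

Isobaric: W = nRΔT = (1.92)(8.314)(-163) = -2602 J.
ΔU = nCᵥΔT with Cᵥ = 3R/2: ΔU = (1.92)(12.47)(-163) = -3903 J.
Q = ΔU + W = -3903 − 2602 = -6505 J.

Q ≈ -6500 J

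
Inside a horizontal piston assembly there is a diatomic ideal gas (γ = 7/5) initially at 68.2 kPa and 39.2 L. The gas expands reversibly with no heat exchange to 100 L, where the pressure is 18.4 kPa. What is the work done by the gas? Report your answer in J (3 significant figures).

Adiabatic: W = (P₁V₁ − P₂V₂)/(γ − 1) with γ = 7/5.
P₁V₁ = 2673 J, P₂V₂ = 1840 J.
W = (2673 − 1840) / 0.4 = 2084 J.

W ≈ 2080 J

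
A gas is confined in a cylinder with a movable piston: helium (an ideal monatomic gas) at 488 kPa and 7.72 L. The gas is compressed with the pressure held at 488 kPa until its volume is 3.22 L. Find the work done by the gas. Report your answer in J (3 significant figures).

Isobaric: W = P ΔV.
W = (488 kPa)(3.22 − 7.72 L) = (488)(-4.5) = -2196 J.

W ≈ -2200 J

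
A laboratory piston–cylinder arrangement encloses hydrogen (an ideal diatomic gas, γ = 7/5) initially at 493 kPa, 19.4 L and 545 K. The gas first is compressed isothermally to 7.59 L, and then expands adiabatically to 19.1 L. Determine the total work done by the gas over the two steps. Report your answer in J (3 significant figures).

W_total ≈ -1590 J

Step 1 (isothermal): W = P₁V₁ ln(V₂/V₁) = (9564) ln(7.59/19.4) = -8975 J.
After step 1: P = 1260 kPa, V = 7.59 L, T = 545 K.
Step 2 (adiabatic): W = (P₁V₁ − P₂V₂)/(γ−1) = (9564 − 6612)/0.4 = 7381 J.
W_total = -8975 + 7381 = -1595 J.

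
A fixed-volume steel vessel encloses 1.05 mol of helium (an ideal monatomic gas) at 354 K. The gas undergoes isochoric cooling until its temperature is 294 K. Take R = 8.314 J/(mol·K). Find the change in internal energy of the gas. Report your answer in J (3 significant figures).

Constant volume ⇒ W = 0, so Q = ΔU = nCᵥΔT with Cᵥ = 3R/2 = 12.47 J/(mol·K).
ΔU = (1.05)(12.47)(294 − 354) = -785.7 J.

ΔU ≈ -786 J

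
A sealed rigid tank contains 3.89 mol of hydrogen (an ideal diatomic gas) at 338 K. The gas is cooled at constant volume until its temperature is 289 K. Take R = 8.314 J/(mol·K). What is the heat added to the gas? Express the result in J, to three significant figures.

Constant volume ⇒ W = 0, so Q = ΔU = nCᵥΔT with Cᵥ = 5R/2 = 20.79 J/(mol·K).
ΔU = (3.89)(20.79)(289 − 338) = -3962 J.

Q ≈ -3960 J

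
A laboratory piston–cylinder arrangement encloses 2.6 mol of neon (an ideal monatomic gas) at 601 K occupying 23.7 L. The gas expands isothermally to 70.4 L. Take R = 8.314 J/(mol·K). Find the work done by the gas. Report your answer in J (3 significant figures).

W ≈ 14100 J

Isothermal: W = nRT ln(V₂/V₁).
W = (2.6)(8.314)(601) × ln(70.4/23.7)
  = 12991 × 1.089
W_by_gas = 14144 J.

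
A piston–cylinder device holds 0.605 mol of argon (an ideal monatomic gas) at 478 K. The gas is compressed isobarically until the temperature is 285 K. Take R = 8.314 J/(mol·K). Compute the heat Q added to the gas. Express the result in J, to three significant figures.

Isobaric: W = nRΔT = (0.605)(8.314)(-193) = -970.8 J.
ΔU = nCᵥΔT with Cᵥ = 3R/2: ΔU = (0.605)(12.47)(-193) = -1456 J.
Q = ΔU + W = -1456 − 970.8 = -2427 J.

Q ≈ -2430 J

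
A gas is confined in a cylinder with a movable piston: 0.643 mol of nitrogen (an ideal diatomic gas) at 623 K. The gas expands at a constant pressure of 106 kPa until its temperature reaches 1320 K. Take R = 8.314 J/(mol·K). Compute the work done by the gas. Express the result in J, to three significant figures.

W ≈ 3730 J

Isobaric: W = P ΔV = nR ΔT.
W = (0.643)(8.314)(1320 − 623) = 3726 J.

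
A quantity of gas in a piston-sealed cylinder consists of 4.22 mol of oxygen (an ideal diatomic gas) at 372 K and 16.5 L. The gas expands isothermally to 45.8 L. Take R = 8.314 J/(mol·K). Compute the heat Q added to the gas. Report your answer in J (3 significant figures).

Q ≈ 13300 J

Isothermal ⇒ ΔU = 0, so Q = W = nRT ln(V₂/V₁).
Q = (4.22)(8.314)(372) ln(45.8/16.5) = 13052 × 1.021 = 13325 J.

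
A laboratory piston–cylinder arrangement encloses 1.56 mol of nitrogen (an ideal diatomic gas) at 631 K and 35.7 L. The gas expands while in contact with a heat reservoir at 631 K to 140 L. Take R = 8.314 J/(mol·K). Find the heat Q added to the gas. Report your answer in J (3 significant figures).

Q ≈ 11200 J

Isothermal ⇒ ΔU = 0, so Q = W = nRT ln(V₂/V₁).
Q = (1.56)(8.314)(631) ln(140/35.7) = 8184 × 1.366 = 11183 J.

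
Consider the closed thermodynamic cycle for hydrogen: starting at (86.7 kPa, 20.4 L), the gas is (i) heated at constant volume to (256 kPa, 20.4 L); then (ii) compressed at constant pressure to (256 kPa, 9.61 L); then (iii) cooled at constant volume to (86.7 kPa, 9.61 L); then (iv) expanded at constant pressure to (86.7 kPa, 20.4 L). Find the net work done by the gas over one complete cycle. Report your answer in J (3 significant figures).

Constant-volume legs do no work.
W(ii) = (256)(9.61 − 20.4) = -2762 J; W(iv) = (86.7)(20.4 − 9.61) = 935.5 J.
W_net = -2762 + 935.5 = -1827 J (the counter-clockwise enclosed area).

W_net ≈ -1830 J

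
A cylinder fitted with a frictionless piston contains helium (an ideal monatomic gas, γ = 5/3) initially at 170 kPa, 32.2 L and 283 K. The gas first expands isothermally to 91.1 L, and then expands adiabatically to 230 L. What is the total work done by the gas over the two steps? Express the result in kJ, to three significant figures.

Step 1 (isothermal): W = P₁V₁ ln(V₂/V₁) = (5474) ln(91.1/32.2) = 5693 J.
After step 1: P = 60.09 kPa, V = 91.1 L, T = 283 K.
Step 2 (adiabatic): W = (P₁V₁ − P₂V₂)/(γ−1) = (5474 − 2952)/0.667 = 3783 J.
W_total = 5693 + 3783 = 9475 J.

W_total ≈ 9.48 kJ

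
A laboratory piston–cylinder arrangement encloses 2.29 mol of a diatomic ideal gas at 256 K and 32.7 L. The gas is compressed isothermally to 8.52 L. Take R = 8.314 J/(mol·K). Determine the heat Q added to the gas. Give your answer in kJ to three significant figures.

Q ≈ -6.56 kJ

Isothermal ⇒ ΔU = 0, so Q = W = nRT ln(V₂/V₁).
Q = (2.29)(8.314)(256) ln(8.52/32.7) = 4874 × -1.345 = -6555 J.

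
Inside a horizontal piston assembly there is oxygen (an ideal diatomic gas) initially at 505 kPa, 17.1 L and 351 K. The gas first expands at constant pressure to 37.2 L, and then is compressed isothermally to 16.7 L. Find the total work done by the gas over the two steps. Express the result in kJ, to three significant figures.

Step 1 (isobaric): W = PΔV = (505 kPa)(37.2 − 17.1 L) = 10150 J.
After step 1: P = 505 kPa, V = 37.2 L, T = 763.6 K.
Step 2 (isothermal): W = P₁V₁ ln(V₂/V₁) = (18786) ln(16.7/37.2) = -15046 J.
W_total = 10150 − 15046 = -4895 J.

W_total ≈ -4.90 kJ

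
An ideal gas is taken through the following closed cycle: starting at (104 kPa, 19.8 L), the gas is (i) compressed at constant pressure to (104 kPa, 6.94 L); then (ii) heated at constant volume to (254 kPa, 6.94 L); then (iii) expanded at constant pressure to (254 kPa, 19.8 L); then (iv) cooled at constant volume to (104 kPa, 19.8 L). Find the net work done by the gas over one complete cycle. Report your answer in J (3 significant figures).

Constant-volume legs do no work.
W(i) = (104)(6.94 − 19.8) = -1337 J; W(iii) = (254)(19.8 − 6.94) = 3266 J.
W_net = -1337 + 3266 = 1929 J (the clockwise enclosed area).

W_net ≈ 1930 J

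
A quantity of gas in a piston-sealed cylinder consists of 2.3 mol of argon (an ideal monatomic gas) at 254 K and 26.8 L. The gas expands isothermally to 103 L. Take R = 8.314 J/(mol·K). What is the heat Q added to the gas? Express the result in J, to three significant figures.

Isothermal ⇒ ΔU = 0, so Q = W = nRT ln(V₂/V₁).
Q = (2.3)(8.314)(254) ln(103/26.8) = 4857 × 1.346 = 6539 J.

Q ≈ 6540 J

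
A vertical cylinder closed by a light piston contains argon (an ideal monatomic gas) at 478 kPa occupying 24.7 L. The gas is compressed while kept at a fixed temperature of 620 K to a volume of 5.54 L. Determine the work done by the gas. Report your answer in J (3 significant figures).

Isothermal: W = nRT ln(V₂/V₁) = P₁V₁ ln(V₂/V₁).
P₁V₁ = (478 kPa)(24.7 L) = 11807 J.
W = 11807 × ln(5.54/24.7) = 11807 × -1.495
W_by_gas = -17649 J.

W ≈ -17600 J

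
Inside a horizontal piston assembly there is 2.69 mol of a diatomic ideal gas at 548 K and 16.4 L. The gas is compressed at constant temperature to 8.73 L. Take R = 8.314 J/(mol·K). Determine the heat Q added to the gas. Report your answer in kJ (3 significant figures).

Q ≈ -7.73 kJ

Isothermal ⇒ ΔU = 0, so Q = W = nRT ln(V₂/V₁).
Q = (2.69)(8.314)(548) ln(8.73/16.4) = 12256 × -0.6305 = -7727 J.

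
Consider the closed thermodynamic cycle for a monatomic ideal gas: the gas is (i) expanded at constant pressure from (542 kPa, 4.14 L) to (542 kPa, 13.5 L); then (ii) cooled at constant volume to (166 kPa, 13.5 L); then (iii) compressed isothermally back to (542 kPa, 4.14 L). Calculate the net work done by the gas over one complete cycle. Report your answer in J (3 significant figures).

W_net ≈ 2420 J

Leg (i): W = PΔV = (542)(13.5 − 4.14) = 5073 J.
Leg (ii): W = 0.
Leg (iii): W = PᵢVᵢ ln(V_f/Vᵢ) = (2241) ln(4.14/13.5) = -2649 J.
W_net = 5073 − 2649 = 2424 J.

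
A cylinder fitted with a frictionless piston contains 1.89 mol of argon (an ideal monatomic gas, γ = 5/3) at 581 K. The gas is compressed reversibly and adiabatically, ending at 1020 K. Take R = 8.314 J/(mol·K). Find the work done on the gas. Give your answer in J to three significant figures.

W ≈ 10300 J

Adiabatic ⇒ Q = 0, so W_by = −ΔU = nCᵥ(T₁ − T₂).
Cᵥ = 3R/2 = 12.47 J/(mol·K).
W = (1.89)(12.47)(581 − 1020) = -10347 J.
Work on gas = −W_by = 10347 J.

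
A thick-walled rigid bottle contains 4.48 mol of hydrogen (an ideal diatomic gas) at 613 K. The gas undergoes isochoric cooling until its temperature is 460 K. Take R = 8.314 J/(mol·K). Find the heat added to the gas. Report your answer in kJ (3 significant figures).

Q ≈ -14.2 kJ

Constant volume ⇒ W = 0, so Q = ΔU = nCᵥΔT with Cᵥ = 5R/2 = 20.79 J/(mol·K).
ΔU = (4.48)(20.79)(460 − 613) = -14247 J.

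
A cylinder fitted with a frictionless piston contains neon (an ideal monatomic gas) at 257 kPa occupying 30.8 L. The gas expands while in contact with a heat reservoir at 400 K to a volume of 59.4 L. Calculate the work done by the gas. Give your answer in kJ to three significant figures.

W ≈ 5.20 kJ

Isothermal: W = nRT ln(V₂/V₁) = P₁V₁ ln(V₂/V₁).
P₁V₁ = (257 kPa)(30.8 L) = 7916 J.
W = 7916 × ln(59.4/30.8) = 7916 × 0.6568
W_by_gas = 5199 J.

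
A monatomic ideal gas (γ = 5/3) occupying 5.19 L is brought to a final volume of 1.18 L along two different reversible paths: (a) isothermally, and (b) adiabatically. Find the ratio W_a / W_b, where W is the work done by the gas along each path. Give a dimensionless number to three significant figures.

W_a / W_b ≈ 0.586

Path (a) isothermal: W = P₁V₁ ln(V₂/V₁) → W_a/(P₁V₁) = -1.481.
Path (b) adiabatic: W = P₁V₁(1 − (V₁/V₂)^(γ−1))/(γ−1) → W_b/(P₁V₁) = -2.527.
W_a / W_b = -1.481 / -2.527 = 0.5862.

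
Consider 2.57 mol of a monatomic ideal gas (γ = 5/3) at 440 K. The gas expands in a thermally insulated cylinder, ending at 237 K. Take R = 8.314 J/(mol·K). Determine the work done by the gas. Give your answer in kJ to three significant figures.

W ≈ 6.51 kJ

Adiabatic ⇒ Q = 0, so W_by = −ΔU = nCᵥ(T₁ − T₂).
Cᵥ = 3R/2 = 12.47 J/(mol·K).
W = (2.57)(12.47)(440 − 237) = 6506 J.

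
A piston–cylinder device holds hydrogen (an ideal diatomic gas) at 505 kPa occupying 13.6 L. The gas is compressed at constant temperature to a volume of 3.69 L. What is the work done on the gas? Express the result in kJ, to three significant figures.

Isothermal: W = nRT ln(V₂/V₁) = P₁V₁ ln(V₂/V₁).
P₁V₁ = (505 kPa)(13.6 L) = 6868 J.
W = 6868 × ln(3.69/13.6) = 6868 × -1.304
W_by_gas = -8959 J; work on gas = −W_by = 8959 J.

W ≈ 8.96 kJ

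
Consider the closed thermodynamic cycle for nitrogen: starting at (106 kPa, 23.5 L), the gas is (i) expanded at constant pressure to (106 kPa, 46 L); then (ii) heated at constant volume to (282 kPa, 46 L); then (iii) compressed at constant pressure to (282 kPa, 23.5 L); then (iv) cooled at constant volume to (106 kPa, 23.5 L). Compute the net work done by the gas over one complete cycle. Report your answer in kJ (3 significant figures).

Constant-volume legs do no work.
W(i) = (106)(46 − 23.5) = 2385 J; W(iii) = (282)(23.5 − 46) = -6345 J.
W_net = 2385 − 6345 = -3960 J (the counter-clockwise enclosed area).

W_net ≈ -3.96 kJ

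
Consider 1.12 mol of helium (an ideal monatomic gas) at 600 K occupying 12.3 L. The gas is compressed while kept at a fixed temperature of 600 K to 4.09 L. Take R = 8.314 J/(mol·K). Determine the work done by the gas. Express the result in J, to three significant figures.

Isothermal: W = nRT ln(V₂/V₁).
W = (1.12)(8.314)(600) × ln(4.09/12.3)
  = 5587 × -1.101
W_by_gas = -6152 J.

W ≈ -6150 J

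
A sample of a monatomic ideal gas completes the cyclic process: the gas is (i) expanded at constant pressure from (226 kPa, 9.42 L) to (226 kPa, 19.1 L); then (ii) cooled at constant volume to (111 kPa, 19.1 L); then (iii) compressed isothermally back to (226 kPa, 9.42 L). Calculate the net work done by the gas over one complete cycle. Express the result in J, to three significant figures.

Leg (i): W = PΔV = (226)(19.1 − 9.42) = 2188 J.
Leg (ii): W = 0.
Leg (iii): W = PᵢVᵢ ln(V_f/Vᵢ) = (2120) ln(9.42/19.1) = -1499 J.
W_net = 2188 − 1499 = 689.1 J.

W_net ≈ 689 J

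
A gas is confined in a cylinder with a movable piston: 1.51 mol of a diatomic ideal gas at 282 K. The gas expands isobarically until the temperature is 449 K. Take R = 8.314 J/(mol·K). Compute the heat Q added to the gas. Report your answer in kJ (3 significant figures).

Isobaric: W = nRΔT = (1.51)(8.314)(167) = 2097 J.
ΔU = nCᵥΔT with Cᵥ = 5R/2: ΔU = (1.51)(20.79)(167) = 5241 J.
Q = ΔU + W = 5241 + 2097 = 7338 J.

Q ≈ 7.34 kJ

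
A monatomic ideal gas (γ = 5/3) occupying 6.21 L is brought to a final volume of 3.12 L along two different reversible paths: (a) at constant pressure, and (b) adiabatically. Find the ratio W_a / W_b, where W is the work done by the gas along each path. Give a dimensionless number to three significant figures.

Path (a) isobaric: W = P₁(V₂ − V₁) → W_a/(P₁V₁) = -0.4976.
Path (b) adiabatic: W = P₁V₁(1 − (V₁/V₂)^(γ−1))/(γ−1) → W_b/(P₁V₁) = -0.8735.
W_a / W_b = -0.4976 / -0.8735 = 0.5697.

W_a / W_b ≈ 0.570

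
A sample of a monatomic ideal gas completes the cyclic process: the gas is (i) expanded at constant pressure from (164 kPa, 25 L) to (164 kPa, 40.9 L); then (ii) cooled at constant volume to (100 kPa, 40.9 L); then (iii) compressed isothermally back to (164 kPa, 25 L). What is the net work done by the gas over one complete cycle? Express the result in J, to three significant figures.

W_net ≈ 594 J

Leg (i): W = PΔV = (164)(40.9 − 25) = 2608 J.
Leg (ii): W = 0.
Leg (iii): W = PᵢVᵢ ln(V_f/Vᵢ) = (4090) ln(25/40.9) = -2013 J.
W_net = 2608 − 2013 = 594.3 J.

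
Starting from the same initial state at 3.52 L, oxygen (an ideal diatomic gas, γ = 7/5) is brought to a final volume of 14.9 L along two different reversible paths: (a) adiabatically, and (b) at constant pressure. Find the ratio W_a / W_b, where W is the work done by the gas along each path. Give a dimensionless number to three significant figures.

W_a / W_b ≈ 0.339

Path (a) adiabatic: W = P₁V₁(1 − (V₁/V₂)^(γ−1))/(γ−1) → W_a/(P₁V₁) = 1.096.
Path (b) isobaric: W = P₁(V₂ − V₁) → W_b/(P₁V₁) = 3.233.
W_a / W_b = 1.096 / 3.233 = 0.3391.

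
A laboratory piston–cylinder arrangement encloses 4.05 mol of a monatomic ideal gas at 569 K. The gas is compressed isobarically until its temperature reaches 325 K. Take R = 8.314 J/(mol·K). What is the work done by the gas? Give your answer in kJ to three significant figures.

Isobaric: W = P ΔV = nR ΔT.
W = (4.05)(8.314)(325 − 569) = -8216 J.

W ≈ -8.22 kJ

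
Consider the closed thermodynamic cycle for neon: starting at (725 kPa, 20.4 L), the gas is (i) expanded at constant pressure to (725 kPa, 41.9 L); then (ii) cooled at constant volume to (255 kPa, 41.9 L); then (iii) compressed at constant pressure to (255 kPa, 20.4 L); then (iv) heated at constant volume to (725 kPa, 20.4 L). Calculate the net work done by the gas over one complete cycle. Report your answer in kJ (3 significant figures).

W_net ≈ 10.1 kJ

Constant-volume legs do no work.
W(i) = (725)(41.9 − 20.4) = 15588 J; W(iii) = (255)(20.4 − 41.9) = -5482 J.
W_net = 15588 − 5482 = 10105 J (the clockwise enclosed area).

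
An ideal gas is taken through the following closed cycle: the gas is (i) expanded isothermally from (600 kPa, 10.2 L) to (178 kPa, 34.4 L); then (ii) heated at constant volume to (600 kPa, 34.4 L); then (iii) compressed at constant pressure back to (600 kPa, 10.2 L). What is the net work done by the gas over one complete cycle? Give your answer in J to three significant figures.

W_net ≈ -7080 J

Leg (i): W = PᵢVᵢ ln(V_f/Vᵢ) = (6120) ln(34.4/10.2) = 7440 J.
Leg (ii): W = 0.
Leg (iii): W = PΔV = (600)(10.2 − 34.4) = -14520 J.
W_net = 7440 − 14520 = -7080 J.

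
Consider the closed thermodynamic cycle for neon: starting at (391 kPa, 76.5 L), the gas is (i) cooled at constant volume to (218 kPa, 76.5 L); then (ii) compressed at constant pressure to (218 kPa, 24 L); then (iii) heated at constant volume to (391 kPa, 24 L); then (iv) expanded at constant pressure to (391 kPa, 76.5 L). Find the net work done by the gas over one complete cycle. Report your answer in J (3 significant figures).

W_net ≈ 9080 J

Constant-volume legs do no work.
W(ii) = (218)(24 − 76.5) = -11445 J; W(iv) = (391)(76.5 − 24) = 20528 J.
W_net = -11445 + 20528 = 9082 J (the clockwise enclosed area).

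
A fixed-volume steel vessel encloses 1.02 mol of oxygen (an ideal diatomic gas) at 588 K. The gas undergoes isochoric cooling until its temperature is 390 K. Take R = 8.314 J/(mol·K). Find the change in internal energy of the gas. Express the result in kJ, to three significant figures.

Constant volume ⇒ W = 0, so Q = ΔU = nCᵥΔT with Cᵥ = 5R/2 = 20.79 J/(mol·K).
ΔU = (1.02)(20.79)(390 − 588) = -4198 J.

ΔU ≈ -4.20 kJ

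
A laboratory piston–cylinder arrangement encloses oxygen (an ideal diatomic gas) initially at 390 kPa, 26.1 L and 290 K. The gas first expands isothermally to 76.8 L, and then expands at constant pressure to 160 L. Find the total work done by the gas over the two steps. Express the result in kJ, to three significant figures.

W_total ≈ 22.0 kJ

Step 1 (isothermal): W = P₁V₁ ln(V₂/V₁) = (10179) ln(76.8/26.1) = 10986 J.
After step 1: P = 132.5 kPa, V = 76.8 L, T = 290 K.
Step 2 (isobaric): W = PΔV = (132.5 kPa)(160 − 76.8 L) = 11027 J.
W_total = 10986 + 11027 = 22013 J.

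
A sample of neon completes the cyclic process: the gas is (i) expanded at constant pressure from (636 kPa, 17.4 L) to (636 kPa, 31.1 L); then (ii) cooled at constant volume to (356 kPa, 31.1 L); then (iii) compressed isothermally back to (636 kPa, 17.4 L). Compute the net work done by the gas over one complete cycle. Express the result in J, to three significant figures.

Leg (i): W = PΔV = (636)(31.1 − 17.4) = 8713 J.
Leg (ii): W = 0.
Leg (iii): W = PᵢVᵢ ln(V_f/Vᵢ) = (11072) ln(17.4/31.1) = -6430 J.
W_net = 8713 − 6430 = 2284 J.

W_net ≈ 2280 J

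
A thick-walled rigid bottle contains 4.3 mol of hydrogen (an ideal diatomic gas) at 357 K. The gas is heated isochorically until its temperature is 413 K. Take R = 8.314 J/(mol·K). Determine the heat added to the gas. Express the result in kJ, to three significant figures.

Q ≈ 5.01 kJ

Constant volume ⇒ W = 0, so Q = ΔU = nCᵥΔT with Cᵥ = 5R/2 = 20.79 J/(mol·K).
ΔU = (4.3)(20.79)(413 − 357) = 5005 J.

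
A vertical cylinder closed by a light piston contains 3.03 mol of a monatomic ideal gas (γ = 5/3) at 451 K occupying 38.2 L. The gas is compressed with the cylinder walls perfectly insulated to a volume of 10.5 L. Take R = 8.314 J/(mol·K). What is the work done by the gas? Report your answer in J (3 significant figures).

Adiabatic: TV^(γ−1) = const with γ = 5/3.
T₂ = T₁ (V₁/V₂)^(γ−1) = 451 × (38.2/10.5)^0.667 = 451 × 2.365 = 1067 K.
W_by = nCᵥ(T₁ − T₂) = (3.03)(12.47)(451 − 1067) = -23270 J.

W ≈ -23300 J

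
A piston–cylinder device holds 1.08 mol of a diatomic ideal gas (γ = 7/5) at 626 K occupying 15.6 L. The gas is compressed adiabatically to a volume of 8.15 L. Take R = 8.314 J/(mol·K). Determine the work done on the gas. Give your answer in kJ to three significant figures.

W ≈ 4.17 kJ

Adiabatic: TV^(γ−1) = const with γ = 7/5.
T₂ = T₁ (V₁/V₂)^(γ−1) = 626 × (15.6/8.15)^0.4 = 626 × 1.297 = 811.6 K.
W_by = nCᵥ(T₁ − T₂) = (1.08)(20.79)(626 − 811.6) = -4167 J.
Work on gas = −W_by = 4167 J.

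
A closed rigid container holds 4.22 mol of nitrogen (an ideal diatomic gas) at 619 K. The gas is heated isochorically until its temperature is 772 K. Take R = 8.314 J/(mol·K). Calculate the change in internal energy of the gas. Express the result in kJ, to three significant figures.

Constant volume ⇒ W = 0, so Q = ΔU = nCᵥΔT with Cᵥ = 5R/2 = 20.79 J/(mol·K).
ΔU = (4.22)(20.79)(772 − 619) = 13420 J.

ΔU ≈ 13.4 kJ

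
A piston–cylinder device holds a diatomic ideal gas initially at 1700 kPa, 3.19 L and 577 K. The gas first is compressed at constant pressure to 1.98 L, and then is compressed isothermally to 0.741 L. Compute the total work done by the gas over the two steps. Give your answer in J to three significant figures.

W_total ≈ -5370 J

Step 1 (isobaric): W = PΔV = (1700 kPa)(1.98 − 3.19 L) = -2057 J.
After step 1: P = 1700 kPa, V = 1.98 L, T = 358.1 K.
Step 2 (isothermal): W = P₁V₁ ln(V₂/V₁) = (3366) ln(0.741/1.98) = -3308 J.
W_total = -2057 − 3308 = -5365 J.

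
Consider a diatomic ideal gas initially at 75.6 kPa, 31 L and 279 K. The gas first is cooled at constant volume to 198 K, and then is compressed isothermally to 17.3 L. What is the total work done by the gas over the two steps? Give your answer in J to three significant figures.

W_total ≈ -970 J

Step 1 (isochoric): W = 0 (constant volume).
After step 1: P = 53.65 kPa (V unchanged).
Step 2 (isothermal): W = P₁V₁ ln(V₂/V₁) = (1663) ln(17.3/31) = -970.1 J.
W_total = 0 − 970.1 = -970.1 J.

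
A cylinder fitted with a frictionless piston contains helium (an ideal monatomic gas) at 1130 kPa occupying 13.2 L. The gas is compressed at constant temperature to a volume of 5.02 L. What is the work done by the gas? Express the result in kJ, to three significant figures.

Isothermal: W = nRT ln(V₂/V₁) = P₁V₁ ln(V₂/V₁).
P₁V₁ = (1130 kPa)(13.2 L) = 14916 J.
W = 14916 × ln(5.02/13.2) = 14916 × -0.9668
W_by_gas = -14421 J.

W ≈ -14.4 kJ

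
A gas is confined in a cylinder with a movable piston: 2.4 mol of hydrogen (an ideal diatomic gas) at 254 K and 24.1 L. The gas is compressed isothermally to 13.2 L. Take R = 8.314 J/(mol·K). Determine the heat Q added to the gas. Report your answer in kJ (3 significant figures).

Isothermal ⇒ ΔU = 0, so Q = W = nRT ln(V₂/V₁).
Q = (2.4)(8.314)(254) ln(13.2/24.1) = 5068 × -0.602 = -3051 J.

Q ≈ -3.05 kJ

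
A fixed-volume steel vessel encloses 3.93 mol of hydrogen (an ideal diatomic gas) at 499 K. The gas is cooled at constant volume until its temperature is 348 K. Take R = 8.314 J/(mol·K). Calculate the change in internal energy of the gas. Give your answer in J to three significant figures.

Constant volume ⇒ W = 0, so Q = ΔU = nCᵥΔT with Cᵥ = 5R/2 = 20.79 J/(mol·K).
ΔU = (3.93)(20.79)(348 − 499) = -12334 J.

ΔU ≈ -12300 J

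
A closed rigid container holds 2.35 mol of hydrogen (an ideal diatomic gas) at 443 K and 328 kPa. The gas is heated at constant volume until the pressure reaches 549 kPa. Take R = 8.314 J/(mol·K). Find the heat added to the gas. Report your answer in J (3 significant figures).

Constant volume ⇒ W = 0, so Q = ΔU = nCᵥΔT with Cᵥ = 5R/2 = 20.79 J/(mol·K).
At constant V, T₂/T₁ = P₂/P₁ ⇒ ΔT = T₁(P₂/P₁ − 1) = 443·(549/328 − 1) = 298.5 K.
ΔU = (2.35)(20.79)(298.5) = 14579 J.

Q ≈ 14600 J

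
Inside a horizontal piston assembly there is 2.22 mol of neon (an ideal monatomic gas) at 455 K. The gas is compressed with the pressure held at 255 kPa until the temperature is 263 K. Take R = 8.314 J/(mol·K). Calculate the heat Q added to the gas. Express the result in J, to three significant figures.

Q ≈ -8860 J

Isobaric: W = nRΔT = (2.22)(8.314)(-192) = -3544 J.
ΔU = nCᵥΔT with Cᵥ = 3R/2: ΔU = (2.22)(12.47)(-192) = -5316 J.
Q = ΔU + W = -5316 − 3544 = -8859 J.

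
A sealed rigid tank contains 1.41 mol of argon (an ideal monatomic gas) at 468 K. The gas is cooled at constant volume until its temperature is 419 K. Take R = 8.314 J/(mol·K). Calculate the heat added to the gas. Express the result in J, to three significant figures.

Constant volume ⇒ W = 0, so Q = ΔU = nCᵥΔT with Cᵥ = 3R/2 = 12.47 J/(mol·K).
ΔU = (1.41)(12.47)(419 − 468) = -861.6 J.

Q ≈ -862 J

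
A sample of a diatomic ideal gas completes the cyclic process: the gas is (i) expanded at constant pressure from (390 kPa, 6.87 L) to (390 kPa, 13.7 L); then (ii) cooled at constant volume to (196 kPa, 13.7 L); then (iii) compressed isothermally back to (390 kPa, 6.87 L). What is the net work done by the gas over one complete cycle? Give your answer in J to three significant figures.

W_net ≈ 810 J

Leg (i): W = PΔV = (390)(13.7 − 6.87) = 2664 J.
Leg (ii): W = 0.
Leg (iii): W = PᵢVᵢ ln(V_f/Vᵢ) = (2685) ln(6.87/13.7) = -1853 J.
W_net = 2664 − 1853 = 810.3 J.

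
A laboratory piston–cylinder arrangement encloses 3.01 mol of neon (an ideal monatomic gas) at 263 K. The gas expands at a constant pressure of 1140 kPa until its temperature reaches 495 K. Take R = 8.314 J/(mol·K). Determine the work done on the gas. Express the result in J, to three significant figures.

W ≈ -5810 J

Isobaric: W = P ΔV = nR ΔT.
W = (3.01)(8.314)(495 − 263) = 5806 J.
Work on gas = −W_by = -5806 J.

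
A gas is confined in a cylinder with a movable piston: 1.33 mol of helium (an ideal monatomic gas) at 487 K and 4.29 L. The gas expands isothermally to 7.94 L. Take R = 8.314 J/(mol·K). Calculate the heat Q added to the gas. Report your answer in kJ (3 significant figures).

Q ≈ 3.32 kJ

Isothermal ⇒ ΔU = 0, so Q = W = nRT ln(V₂/V₁).
Q = (1.33)(8.314)(487) ln(7.94/4.29) = 5385 × 0.6156 = 3315 J.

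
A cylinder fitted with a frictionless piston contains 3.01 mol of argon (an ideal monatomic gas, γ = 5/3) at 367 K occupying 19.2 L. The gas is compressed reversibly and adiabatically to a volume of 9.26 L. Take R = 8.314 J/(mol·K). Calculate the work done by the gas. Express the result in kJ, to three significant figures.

W ≈ -8.62 kJ

Adiabatic: TV^(γ−1) = const with γ = 5/3.
T₂ = T₁ (V₁/V₂)^(γ−1) = 367 × (19.2/9.26)^0.667 = 367 × 1.626 = 596.8 K.
W_by = nCᵥ(T₁ − T₂) = (3.01)(12.47)(367 − 596.8) = -8624 J.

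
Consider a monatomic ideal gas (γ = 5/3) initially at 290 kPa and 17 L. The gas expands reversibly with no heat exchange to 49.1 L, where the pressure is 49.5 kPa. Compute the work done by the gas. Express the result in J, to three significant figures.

Adiabatic: W = (P₁V₁ − P₂V₂)/(γ − 1) with γ = 5/3.
P₁V₁ = 4930 J, P₂V₂ = 2430 J.
W = (4930 − 2430) / 0.6667 = 3749 J.

W ≈ 3750 J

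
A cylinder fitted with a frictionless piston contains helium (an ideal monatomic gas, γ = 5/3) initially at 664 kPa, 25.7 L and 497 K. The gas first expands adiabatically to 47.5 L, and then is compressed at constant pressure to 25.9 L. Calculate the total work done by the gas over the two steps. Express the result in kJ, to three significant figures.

Step 1 (adiabatic): W = (P₁V₁ − P₂V₂)/(γ−1) = (17065 − 11331)/0.667 = 8601 J.
After step 1: P = 238.5 kPa, V = 47.5 L, T = 330 K.
Step 2 (isobaric): W = PΔV = (238.5 kPa)(25.9 − 47.5 L) = -5153 J.
W_total = 8601 − 5153 = 3448 J.

W_total ≈ 3.45 kJ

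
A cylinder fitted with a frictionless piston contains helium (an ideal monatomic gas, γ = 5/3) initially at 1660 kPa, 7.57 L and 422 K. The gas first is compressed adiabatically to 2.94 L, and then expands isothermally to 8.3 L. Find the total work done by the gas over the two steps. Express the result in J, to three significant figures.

W_total ≈ 7940 J

Step 1 (adiabatic): W = (P₁V₁ − P₂V₂)/(γ−1) = (12566 − 23607)/0.667 = -16561 J.
After step 1: P = 8030 kPa, V = 2.94 L, T = 792.8 K.
Step 2 (isothermal): W = P₁V₁ ln(V₂/V₁) = (23607) ln(8.3/2.94) = 24500 J.
W_total = -16561 + 24500 = 7939 J.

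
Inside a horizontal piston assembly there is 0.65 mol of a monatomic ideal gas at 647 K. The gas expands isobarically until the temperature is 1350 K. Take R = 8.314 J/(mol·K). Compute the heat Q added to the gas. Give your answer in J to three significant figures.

Q ≈ 9500 J

Isobaric: W = nRΔT = (0.65)(8.314)(703) = 3799 J.
ΔU = nCᵥΔT with Cᵥ = 3R/2: ΔU = (0.65)(12.47)(703) = 5699 J.
Q = ΔU + W = 5699 + 3799 = 9498 J.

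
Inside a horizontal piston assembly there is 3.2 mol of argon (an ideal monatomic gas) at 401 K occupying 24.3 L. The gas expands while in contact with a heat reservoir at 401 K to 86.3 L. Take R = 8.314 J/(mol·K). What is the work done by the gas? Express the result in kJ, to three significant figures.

W ≈ 13.5 kJ

Isothermal: W = nRT ln(V₂/V₁).
W = (3.2)(8.314)(401) × ln(86.3/24.3)
  = 10669 × 1.267
W_by_gas = 13521 J.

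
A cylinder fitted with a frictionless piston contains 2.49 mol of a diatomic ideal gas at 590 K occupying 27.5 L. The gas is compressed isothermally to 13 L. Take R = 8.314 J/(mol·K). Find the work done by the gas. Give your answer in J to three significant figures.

W ≈ -9150 J

Isothermal: W = nRT ln(V₂/V₁).
W = (2.49)(8.314)(590) × ln(13/27.5)
  = 12214 × -0.7492
W_by_gas = -9151 J.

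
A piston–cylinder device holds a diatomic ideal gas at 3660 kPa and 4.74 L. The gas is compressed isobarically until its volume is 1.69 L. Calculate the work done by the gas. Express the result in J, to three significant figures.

Isobaric: W = P ΔV.
W = (3660 kPa)(1.69 − 4.74 L) = (3660)(-3.05) = -11163 J.

W ≈ -11200 J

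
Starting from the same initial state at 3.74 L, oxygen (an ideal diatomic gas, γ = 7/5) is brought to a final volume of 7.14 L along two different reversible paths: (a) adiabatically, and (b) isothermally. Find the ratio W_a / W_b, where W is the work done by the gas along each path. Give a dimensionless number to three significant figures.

W_a / W_b ≈ 0.881

Path (a) adiabatic: W = P₁V₁(1 − (V₁/V₂)^(γ−1))/(γ−1) → W_a/(P₁V₁) = 0.5698.
Path (b) isothermal: W = P₁V₁ ln(V₂/V₁) → W_b/(P₁V₁) = 0.6466.
W_a / W_b = 0.5698 / 0.6466 = 0.8811.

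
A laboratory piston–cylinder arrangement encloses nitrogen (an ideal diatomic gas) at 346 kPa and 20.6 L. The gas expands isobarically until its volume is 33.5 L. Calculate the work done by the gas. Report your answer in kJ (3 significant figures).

Isobaric: W = P ΔV.
W = (346 kPa)(33.5 − 20.6 L) = (346)(12.9) = 4463 J.

W ≈ 4.46 kJ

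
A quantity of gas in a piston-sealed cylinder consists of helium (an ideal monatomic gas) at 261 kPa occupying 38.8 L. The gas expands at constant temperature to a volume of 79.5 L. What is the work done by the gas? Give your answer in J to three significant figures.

W ≈ 7260 J

Isothermal: W = nRT ln(V₂/V₁) = P₁V₁ ln(V₂/V₁).
P₁V₁ = (261 kPa)(38.8 L) = 10127 J.
W = 10127 × ln(79.5/38.8) = 10127 × 0.7173
W_by_gas = 7264 J.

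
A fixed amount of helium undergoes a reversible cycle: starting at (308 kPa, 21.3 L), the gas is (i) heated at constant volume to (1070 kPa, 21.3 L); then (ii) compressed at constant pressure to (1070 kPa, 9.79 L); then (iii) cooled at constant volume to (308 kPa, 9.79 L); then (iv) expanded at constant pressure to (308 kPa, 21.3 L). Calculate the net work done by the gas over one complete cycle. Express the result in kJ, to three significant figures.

Constant-volume legs do no work.
W(ii) = (1070)(9.79 − 21.3) = -12316 J; W(iv) = (308)(21.3 − 9.79) = 3545 J.
W_net = -12316 + 3545 = -8771 J (the counter-clockwise enclosed area).

W_net ≈ -8.77 kJ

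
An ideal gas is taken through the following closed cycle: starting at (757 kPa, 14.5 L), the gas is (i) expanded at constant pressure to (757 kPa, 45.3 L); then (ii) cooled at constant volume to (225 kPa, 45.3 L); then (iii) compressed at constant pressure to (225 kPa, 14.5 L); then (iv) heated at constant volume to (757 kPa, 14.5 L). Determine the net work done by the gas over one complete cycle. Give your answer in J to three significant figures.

W_net ≈ 16400 J

Constant-volume legs do no work.
W(i) = (757)(45.3 − 14.5) = 23316 J; W(iii) = (225)(14.5 − 45.3) = -6930 J.
W_net = 23316 − 6930 = 16386 J (the clockwise enclosed area).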